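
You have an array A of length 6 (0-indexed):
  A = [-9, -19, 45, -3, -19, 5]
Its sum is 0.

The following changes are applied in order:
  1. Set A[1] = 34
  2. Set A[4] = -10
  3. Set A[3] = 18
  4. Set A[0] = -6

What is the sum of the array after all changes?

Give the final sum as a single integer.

Initial sum: 0
Change 1: A[1] -19 -> 34, delta = 53, sum = 53
Change 2: A[4] -19 -> -10, delta = 9, sum = 62
Change 3: A[3] -3 -> 18, delta = 21, sum = 83
Change 4: A[0] -9 -> -6, delta = 3, sum = 86

Answer: 86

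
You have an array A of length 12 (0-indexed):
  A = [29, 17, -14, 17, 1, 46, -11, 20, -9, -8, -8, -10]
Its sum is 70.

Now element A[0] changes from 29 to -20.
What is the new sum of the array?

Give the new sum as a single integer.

Answer: 21

Derivation:
Old value at index 0: 29
New value at index 0: -20
Delta = -20 - 29 = -49
New sum = old_sum + delta = 70 + (-49) = 21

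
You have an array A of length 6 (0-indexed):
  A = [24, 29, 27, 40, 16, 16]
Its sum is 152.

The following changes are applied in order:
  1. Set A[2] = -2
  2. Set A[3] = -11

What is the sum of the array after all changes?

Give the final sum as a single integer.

Initial sum: 152
Change 1: A[2] 27 -> -2, delta = -29, sum = 123
Change 2: A[3] 40 -> -11, delta = -51, sum = 72

Answer: 72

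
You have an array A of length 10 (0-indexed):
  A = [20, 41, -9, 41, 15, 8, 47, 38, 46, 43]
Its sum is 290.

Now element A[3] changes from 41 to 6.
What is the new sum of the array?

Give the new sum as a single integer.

Old value at index 3: 41
New value at index 3: 6
Delta = 6 - 41 = -35
New sum = old_sum + delta = 290 + (-35) = 255

Answer: 255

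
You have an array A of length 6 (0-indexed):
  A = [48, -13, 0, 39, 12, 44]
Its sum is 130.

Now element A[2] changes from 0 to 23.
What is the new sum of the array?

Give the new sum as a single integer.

Answer: 153

Derivation:
Old value at index 2: 0
New value at index 2: 23
Delta = 23 - 0 = 23
New sum = old_sum + delta = 130 + (23) = 153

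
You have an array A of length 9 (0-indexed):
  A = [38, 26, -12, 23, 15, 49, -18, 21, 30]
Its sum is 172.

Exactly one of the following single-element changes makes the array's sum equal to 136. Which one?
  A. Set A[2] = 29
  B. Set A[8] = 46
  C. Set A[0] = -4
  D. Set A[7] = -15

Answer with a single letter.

Option A: A[2] -12->29, delta=41, new_sum=172+(41)=213
Option B: A[8] 30->46, delta=16, new_sum=172+(16)=188
Option C: A[0] 38->-4, delta=-42, new_sum=172+(-42)=130
Option D: A[7] 21->-15, delta=-36, new_sum=172+(-36)=136 <-- matches target

Answer: D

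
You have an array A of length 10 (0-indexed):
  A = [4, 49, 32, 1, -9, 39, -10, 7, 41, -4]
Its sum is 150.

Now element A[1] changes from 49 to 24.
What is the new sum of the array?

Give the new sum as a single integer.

Old value at index 1: 49
New value at index 1: 24
Delta = 24 - 49 = -25
New sum = old_sum + delta = 150 + (-25) = 125

Answer: 125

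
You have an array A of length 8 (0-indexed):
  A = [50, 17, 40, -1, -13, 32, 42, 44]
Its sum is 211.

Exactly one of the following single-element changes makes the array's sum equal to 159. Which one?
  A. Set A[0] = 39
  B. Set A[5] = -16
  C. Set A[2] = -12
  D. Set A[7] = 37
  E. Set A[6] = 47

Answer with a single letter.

Option A: A[0] 50->39, delta=-11, new_sum=211+(-11)=200
Option B: A[5] 32->-16, delta=-48, new_sum=211+(-48)=163
Option C: A[2] 40->-12, delta=-52, new_sum=211+(-52)=159 <-- matches target
Option D: A[7] 44->37, delta=-7, new_sum=211+(-7)=204
Option E: A[6] 42->47, delta=5, new_sum=211+(5)=216

Answer: C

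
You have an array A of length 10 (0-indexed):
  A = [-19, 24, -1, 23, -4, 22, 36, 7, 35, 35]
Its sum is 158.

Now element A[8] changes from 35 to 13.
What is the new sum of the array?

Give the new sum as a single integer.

Answer: 136

Derivation:
Old value at index 8: 35
New value at index 8: 13
Delta = 13 - 35 = -22
New sum = old_sum + delta = 158 + (-22) = 136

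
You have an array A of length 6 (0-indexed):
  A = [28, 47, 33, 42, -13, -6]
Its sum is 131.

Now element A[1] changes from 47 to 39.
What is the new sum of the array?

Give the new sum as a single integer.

Old value at index 1: 47
New value at index 1: 39
Delta = 39 - 47 = -8
New sum = old_sum + delta = 131 + (-8) = 123

Answer: 123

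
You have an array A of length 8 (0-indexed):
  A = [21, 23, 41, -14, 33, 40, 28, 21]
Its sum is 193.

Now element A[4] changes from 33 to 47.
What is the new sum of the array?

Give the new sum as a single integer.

Answer: 207

Derivation:
Old value at index 4: 33
New value at index 4: 47
Delta = 47 - 33 = 14
New sum = old_sum + delta = 193 + (14) = 207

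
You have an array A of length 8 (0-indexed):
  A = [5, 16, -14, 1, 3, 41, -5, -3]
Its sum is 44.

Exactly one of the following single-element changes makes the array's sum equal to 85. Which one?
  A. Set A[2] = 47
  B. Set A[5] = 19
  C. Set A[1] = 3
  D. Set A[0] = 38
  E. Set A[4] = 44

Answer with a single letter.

Option A: A[2] -14->47, delta=61, new_sum=44+(61)=105
Option B: A[5] 41->19, delta=-22, new_sum=44+(-22)=22
Option C: A[1] 16->3, delta=-13, new_sum=44+(-13)=31
Option D: A[0] 5->38, delta=33, new_sum=44+(33)=77
Option E: A[4] 3->44, delta=41, new_sum=44+(41)=85 <-- matches target

Answer: E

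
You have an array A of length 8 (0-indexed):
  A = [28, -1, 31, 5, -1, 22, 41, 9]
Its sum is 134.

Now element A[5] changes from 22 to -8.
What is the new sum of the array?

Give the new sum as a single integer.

Answer: 104

Derivation:
Old value at index 5: 22
New value at index 5: -8
Delta = -8 - 22 = -30
New sum = old_sum + delta = 134 + (-30) = 104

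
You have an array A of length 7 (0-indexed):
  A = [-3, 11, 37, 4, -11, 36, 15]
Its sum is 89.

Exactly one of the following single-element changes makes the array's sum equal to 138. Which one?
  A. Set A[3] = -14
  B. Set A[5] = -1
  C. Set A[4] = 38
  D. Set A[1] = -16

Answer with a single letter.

Answer: C

Derivation:
Option A: A[3] 4->-14, delta=-18, new_sum=89+(-18)=71
Option B: A[5] 36->-1, delta=-37, new_sum=89+(-37)=52
Option C: A[4] -11->38, delta=49, new_sum=89+(49)=138 <-- matches target
Option D: A[1] 11->-16, delta=-27, new_sum=89+(-27)=62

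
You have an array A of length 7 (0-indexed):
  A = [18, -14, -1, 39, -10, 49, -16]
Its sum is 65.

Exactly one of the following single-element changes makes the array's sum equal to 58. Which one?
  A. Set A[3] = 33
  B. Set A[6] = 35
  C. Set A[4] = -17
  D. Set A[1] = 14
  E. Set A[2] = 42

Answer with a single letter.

Option A: A[3] 39->33, delta=-6, new_sum=65+(-6)=59
Option B: A[6] -16->35, delta=51, new_sum=65+(51)=116
Option C: A[4] -10->-17, delta=-7, new_sum=65+(-7)=58 <-- matches target
Option D: A[1] -14->14, delta=28, new_sum=65+(28)=93
Option E: A[2] -1->42, delta=43, new_sum=65+(43)=108

Answer: C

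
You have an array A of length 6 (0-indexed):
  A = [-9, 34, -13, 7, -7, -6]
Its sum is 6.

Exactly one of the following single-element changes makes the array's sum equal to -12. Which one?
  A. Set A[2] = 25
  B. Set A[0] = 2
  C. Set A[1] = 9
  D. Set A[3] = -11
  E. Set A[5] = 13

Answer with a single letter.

Option A: A[2] -13->25, delta=38, new_sum=6+(38)=44
Option B: A[0] -9->2, delta=11, new_sum=6+(11)=17
Option C: A[1] 34->9, delta=-25, new_sum=6+(-25)=-19
Option D: A[3] 7->-11, delta=-18, new_sum=6+(-18)=-12 <-- matches target
Option E: A[5] -6->13, delta=19, new_sum=6+(19)=25

Answer: D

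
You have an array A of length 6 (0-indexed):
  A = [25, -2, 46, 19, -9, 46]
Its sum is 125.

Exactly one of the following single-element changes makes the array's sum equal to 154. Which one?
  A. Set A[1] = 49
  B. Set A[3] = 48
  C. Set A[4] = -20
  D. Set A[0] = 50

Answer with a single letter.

Option A: A[1] -2->49, delta=51, new_sum=125+(51)=176
Option B: A[3] 19->48, delta=29, new_sum=125+(29)=154 <-- matches target
Option C: A[4] -9->-20, delta=-11, new_sum=125+(-11)=114
Option D: A[0] 25->50, delta=25, new_sum=125+(25)=150

Answer: B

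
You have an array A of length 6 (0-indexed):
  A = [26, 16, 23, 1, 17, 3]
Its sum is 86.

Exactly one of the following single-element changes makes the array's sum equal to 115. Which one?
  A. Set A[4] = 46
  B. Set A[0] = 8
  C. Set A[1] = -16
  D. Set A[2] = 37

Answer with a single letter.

Option A: A[4] 17->46, delta=29, new_sum=86+(29)=115 <-- matches target
Option B: A[0] 26->8, delta=-18, new_sum=86+(-18)=68
Option C: A[1] 16->-16, delta=-32, new_sum=86+(-32)=54
Option D: A[2] 23->37, delta=14, new_sum=86+(14)=100

Answer: A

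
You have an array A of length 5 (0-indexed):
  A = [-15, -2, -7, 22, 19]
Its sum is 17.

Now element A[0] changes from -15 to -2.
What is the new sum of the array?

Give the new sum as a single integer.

Answer: 30

Derivation:
Old value at index 0: -15
New value at index 0: -2
Delta = -2 - -15 = 13
New sum = old_sum + delta = 17 + (13) = 30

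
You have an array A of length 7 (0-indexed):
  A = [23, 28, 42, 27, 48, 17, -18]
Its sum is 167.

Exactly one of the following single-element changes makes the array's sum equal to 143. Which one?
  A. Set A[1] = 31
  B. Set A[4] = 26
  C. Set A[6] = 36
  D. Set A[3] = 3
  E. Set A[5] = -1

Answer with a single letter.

Answer: D

Derivation:
Option A: A[1] 28->31, delta=3, new_sum=167+(3)=170
Option B: A[4] 48->26, delta=-22, new_sum=167+(-22)=145
Option C: A[6] -18->36, delta=54, new_sum=167+(54)=221
Option D: A[3] 27->3, delta=-24, new_sum=167+(-24)=143 <-- matches target
Option E: A[5] 17->-1, delta=-18, new_sum=167+(-18)=149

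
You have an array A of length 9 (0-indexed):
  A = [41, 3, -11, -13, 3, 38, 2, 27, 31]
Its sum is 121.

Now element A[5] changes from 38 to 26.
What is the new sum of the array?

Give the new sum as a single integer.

Old value at index 5: 38
New value at index 5: 26
Delta = 26 - 38 = -12
New sum = old_sum + delta = 121 + (-12) = 109

Answer: 109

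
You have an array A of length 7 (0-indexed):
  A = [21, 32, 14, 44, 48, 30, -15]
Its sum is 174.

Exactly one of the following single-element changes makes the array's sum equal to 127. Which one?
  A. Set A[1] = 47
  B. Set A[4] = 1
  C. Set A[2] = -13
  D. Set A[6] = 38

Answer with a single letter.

Answer: B

Derivation:
Option A: A[1] 32->47, delta=15, new_sum=174+(15)=189
Option B: A[4] 48->1, delta=-47, new_sum=174+(-47)=127 <-- matches target
Option C: A[2] 14->-13, delta=-27, new_sum=174+(-27)=147
Option D: A[6] -15->38, delta=53, new_sum=174+(53)=227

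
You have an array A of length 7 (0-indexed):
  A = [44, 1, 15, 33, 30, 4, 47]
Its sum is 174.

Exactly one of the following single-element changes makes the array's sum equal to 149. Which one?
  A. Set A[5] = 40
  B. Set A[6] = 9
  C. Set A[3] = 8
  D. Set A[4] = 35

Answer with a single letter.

Answer: C

Derivation:
Option A: A[5] 4->40, delta=36, new_sum=174+(36)=210
Option B: A[6] 47->9, delta=-38, new_sum=174+(-38)=136
Option C: A[3] 33->8, delta=-25, new_sum=174+(-25)=149 <-- matches target
Option D: A[4] 30->35, delta=5, new_sum=174+(5)=179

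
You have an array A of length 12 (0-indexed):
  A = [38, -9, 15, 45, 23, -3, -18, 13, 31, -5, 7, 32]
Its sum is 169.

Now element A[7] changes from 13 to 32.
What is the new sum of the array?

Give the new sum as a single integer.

Answer: 188

Derivation:
Old value at index 7: 13
New value at index 7: 32
Delta = 32 - 13 = 19
New sum = old_sum + delta = 169 + (19) = 188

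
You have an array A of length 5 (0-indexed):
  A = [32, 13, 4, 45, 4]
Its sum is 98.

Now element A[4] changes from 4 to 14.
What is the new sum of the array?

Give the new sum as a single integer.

Answer: 108

Derivation:
Old value at index 4: 4
New value at index 4: 14
Delta = 14 - 4 = 10
New sum = old_sum + delta = 98 + (10) = 108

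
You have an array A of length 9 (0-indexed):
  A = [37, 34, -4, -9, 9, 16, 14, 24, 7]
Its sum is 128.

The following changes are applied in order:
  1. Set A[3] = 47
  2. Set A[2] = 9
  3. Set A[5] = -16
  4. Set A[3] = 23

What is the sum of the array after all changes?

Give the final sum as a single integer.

Answer: 141

Derivation:
Initial sum: 128
Change 1: A[3] -9 -> 47, delta = 56, sum = 184
Change 2: A[2] -4 -> 9, delta = 13, sum = 197
Change 3: A[5] 16 -> -16, delta = -32, sum = 165
Change 4: A[3] 47 -> 23, delta = -24, sum = 141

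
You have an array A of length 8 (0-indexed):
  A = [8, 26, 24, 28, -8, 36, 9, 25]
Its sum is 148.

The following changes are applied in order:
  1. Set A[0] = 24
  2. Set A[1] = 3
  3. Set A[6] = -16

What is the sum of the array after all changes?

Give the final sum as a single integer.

Answer: 116

Derivation:
Initial sum: 148
Change 1: A[0] 8 -> 24, delta = 16, sum = 164
Change 2: A[1] 26 -> 3, delta = -23, sum = 141
Change 3: A[6] 9 -> -16, delta = -25, sum = 116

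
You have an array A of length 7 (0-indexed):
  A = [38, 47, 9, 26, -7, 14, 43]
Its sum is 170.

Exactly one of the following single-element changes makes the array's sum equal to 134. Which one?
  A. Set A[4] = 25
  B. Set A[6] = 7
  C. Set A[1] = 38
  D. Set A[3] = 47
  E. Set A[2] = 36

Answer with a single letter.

Answer: B

Derivation:
Option A: A[4] -7->25, delta=32, new_sum=170+(32)=202
Option B: A[6] 43->7, delta=-36, new_sum=170+(-36)=134 <-- matches target
Option C: A[1] 47->38, delta=-9, new_sum=170+(-9)=161
Option D: A[3] 26->47, delta=21, new_sum=170+(21)=191
Option E: A[2] 9->36, delta=27, new_sum=170+(27)=197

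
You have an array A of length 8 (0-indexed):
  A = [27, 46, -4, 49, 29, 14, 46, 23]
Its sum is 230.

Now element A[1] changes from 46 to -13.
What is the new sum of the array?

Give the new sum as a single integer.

Old value at index 1: 46
New value at index 1: -13
Delta = -13 - 46 = -59
New sum = old_sum + delta = 230 + (-59) = 171

Answer: 171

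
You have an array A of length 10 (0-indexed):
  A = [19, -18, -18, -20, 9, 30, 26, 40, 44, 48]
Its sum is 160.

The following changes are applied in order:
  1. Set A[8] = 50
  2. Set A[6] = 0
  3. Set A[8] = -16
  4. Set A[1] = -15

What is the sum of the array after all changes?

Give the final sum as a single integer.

Answer: 77

Derivation:
Initial sum: 160
Change 1: A[8] 44 -> 50, delta = 6, sum = 166
Change 2: A[6] 26 -> 0, delta = -26, sum = 140
Change 3: A[8] 50 -> -16, delta = -66, sum = 74
Change 4: A[1] -18 -> -15, delta = 3, sum = 77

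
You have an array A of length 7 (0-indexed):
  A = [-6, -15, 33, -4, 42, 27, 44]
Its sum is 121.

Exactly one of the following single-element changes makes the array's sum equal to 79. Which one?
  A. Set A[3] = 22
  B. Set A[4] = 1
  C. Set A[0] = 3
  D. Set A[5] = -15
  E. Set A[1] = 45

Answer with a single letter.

Option A: A[3] -4->22, delta=26, new_sum=121+(26)=147
Option B: A[4] 42->1, delta=-41, new_sum=121+(-41)=80
Option C: A[0] -6->3, delta=9, new_sum=121+(9)=130
Option D: A[5] 27->-15, delta=-42, new_sum=121+(-42)=79 <-- matches target
Option E: A[1] -15->45, delta=60, new_sum=121+(60)=181

Answer: D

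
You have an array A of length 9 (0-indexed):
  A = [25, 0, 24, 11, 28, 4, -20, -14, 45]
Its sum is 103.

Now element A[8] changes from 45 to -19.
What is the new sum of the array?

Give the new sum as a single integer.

Answer: 39

Derivation:
Old value at index 8: 45
New value at index 8: -19
Delta = -19 - 45 = -64
New sum = old_sum + delta = 103 + (-64) = 39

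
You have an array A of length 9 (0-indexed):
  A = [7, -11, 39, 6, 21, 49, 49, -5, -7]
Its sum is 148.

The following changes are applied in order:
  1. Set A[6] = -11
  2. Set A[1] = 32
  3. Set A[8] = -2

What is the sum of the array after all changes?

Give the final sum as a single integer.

Initial sum: 148
Change 1: A[6] 49 -> -11, delta = -60, sum = 88
Change 2: A[1] -11 -> 32, delta = 43, sum = 131
Change 3: A[8] -7 -> -2, delta = 5, sum = 136

Answer: 136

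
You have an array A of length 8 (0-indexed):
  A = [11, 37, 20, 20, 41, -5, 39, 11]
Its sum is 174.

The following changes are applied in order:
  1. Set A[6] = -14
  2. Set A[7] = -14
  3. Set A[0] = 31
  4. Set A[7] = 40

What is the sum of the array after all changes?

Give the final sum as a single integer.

Answer: 170

Derivation:
Initial sum: 174
Change 1: A[6] 39 -> -14, delta = -53, sum = 121
Change 2: A[7] 11 -> -14, delta = -25, sum = 96
Change 3: A[0] 11 -> 31, delta = 20, sum = 116
Change 4: A[7] -14 -> 40, delta = 54, sum = 170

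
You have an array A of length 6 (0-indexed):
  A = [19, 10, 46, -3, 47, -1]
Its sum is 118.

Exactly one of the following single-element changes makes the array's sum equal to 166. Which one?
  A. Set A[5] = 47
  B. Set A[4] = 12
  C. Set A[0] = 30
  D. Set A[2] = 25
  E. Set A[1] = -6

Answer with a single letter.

Option A: A[5] -1->47, delta=48, new_sum=118+(48)=166 <-- matches target
Option B: A[4] 47->12, delta=-35, new_sum=118+(-35)=83
Option C: A[0] 19->30, delta=11, new_sum=118+(11)=129
Option D: A[2] 46->25, delta=-21, new_sum=118+(-21)=97
Option E: A[1] 10->-6, delta=-16, new_sum=118+(-16)=102

Answer: A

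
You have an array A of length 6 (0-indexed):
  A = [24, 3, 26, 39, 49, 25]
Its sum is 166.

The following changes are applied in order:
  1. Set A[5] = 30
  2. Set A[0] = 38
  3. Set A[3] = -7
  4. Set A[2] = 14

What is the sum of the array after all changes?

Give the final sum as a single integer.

Initial sum: 166
Change 1: A[5] 25 -> 30, delta = 5, sum = 171
Change 2: A[0] 24 -> 38, delta = 14, sum = 185
Change 3: A[3] 39 -> -7, delta = -46, sum = 139
Change 4: A[2] 26 -> 14, delta = -12, sum = 127

Answer: 127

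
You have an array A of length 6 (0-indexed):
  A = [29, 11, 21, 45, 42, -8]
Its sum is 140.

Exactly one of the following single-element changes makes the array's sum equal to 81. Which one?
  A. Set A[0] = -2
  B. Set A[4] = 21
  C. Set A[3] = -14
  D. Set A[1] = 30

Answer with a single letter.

Option A: A[0] 29->-2, delta=-31, new_sum=140+(-31)=109
Option B: A[4] 42->21, delta=-21, new_sum=140+(-21)=119
Option C: A[3] 45->-14, delta=-59, new_sum=140+(-59)=81 <-- matches target
Option D: A[1] 11->30, delta=19, new_sum=140+(19)=159

Answer: C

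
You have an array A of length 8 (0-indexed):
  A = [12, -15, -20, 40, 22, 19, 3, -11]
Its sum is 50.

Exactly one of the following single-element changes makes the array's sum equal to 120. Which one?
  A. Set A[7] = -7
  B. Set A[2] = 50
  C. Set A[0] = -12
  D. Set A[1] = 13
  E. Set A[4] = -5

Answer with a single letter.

Option A: A[7] -11->-7, delta=4, new_sum=50+(4)=54
Option B: A[2] -20->50, delta=70, new_sum=50+(70)=120 <-- matches target
Option C: A[0] 12->-12, delta=-24, new_sum=50+(-24)=26
Option D: A[1] -15->13, delta=28, new_sum=50+(28)=78
Option E: A[4] 22->-5, delta=-27, new_sum=50+(-27)=23

Answer: B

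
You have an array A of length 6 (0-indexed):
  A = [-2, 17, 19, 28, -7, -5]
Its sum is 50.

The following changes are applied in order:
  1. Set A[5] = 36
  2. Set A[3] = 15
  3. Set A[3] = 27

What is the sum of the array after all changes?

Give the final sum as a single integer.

Answer: 90

Derivation:
Initial sum: 50
Change 1: A[5] -5 -> 36, delta = 41, sum = 91
Change 2: A[3] 28 -> 15, delta = -13, sum = 78
Change 3: A[3] 15 -> 27, delta = 12, sum = 90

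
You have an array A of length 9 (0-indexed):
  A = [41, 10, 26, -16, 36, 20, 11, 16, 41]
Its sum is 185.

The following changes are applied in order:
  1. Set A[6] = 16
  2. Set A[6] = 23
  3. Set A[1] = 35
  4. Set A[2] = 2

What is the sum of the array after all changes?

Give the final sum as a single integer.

Answer: 198

Derivation:
Initial sum: 185
Change 1: A[6] 11 -> 16, delta = 5, sum = 190
Change 2: A[6] 16 -> 23, delta = 7, sum = 197
Change 3: A[1] 10 -> 35, delta = 25, sum = 222
Change 4: A[2] 26 -> 2, delta = -24, sum = 198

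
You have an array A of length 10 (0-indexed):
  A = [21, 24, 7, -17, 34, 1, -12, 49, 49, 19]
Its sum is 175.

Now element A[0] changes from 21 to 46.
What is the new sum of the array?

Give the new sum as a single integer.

Answer: 200

Derivation:
Old value at index 0: 21
New value at index 0: 46
Delta = 46 - 21 = 25
New sum = old_sum + delta = 175 + (25) = 200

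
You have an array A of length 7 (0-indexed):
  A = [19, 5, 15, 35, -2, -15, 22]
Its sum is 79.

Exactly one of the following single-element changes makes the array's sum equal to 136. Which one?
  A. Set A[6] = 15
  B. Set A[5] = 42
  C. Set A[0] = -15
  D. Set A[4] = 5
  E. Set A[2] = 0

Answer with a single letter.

Option A: A[6] 22->15, delta=-7, new_sum=79+(-7)=72
Option B: A[5] -15->42, delta=57, new_sum=79+(57)=136 <-- matches target
Option C: A[0] 19->-15, delta=-34, new_sum=79+(-34)=45
Option D: A[4] -2->5, delta=7, new_sum=79+(7)=86
Option E: A[2] 15->0, delta=-15, new_sum=79+(-15)=64

Answer: B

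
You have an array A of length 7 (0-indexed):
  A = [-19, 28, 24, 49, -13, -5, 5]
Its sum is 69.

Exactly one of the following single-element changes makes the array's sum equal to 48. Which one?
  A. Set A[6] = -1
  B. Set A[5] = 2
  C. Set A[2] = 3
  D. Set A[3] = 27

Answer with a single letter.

Answer: C

Derivation:
Option A: A[6] 5->-1, delta=-6, new_sum=69+(-6)=63
Option B: A[5] -5->2, delta=7, new_sum=69+(7)=76
Option C: A[2] 24->3, delta=-21, new_sum=69+(-21)=48 <-- matches target
Option D: A[3] 49->27, delta=-22, new_sum=69+(-22)=47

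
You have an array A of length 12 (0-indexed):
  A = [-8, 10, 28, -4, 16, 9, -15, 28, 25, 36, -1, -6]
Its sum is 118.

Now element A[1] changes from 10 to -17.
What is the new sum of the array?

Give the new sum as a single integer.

Answer: 91

Derivation:
Old value at index 1: 10
New value at index 1: -17
Delta = -17 - 10 = -27
New sum = old_sum + delta = 118 + (-27) = 91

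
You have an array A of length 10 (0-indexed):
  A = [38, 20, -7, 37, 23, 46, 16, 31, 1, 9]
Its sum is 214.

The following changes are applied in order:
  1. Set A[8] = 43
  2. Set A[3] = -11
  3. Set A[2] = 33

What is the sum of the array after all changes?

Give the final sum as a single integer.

Answer: 248

Derivation:
Initial sum: 214
Change 1: A[8] 1 -> 43, delta = 42, sum = 256
Change 2: A[3] 37 -> -11, delta = -48, sum = 208
Change 3: A[2] -7 -> 33, delta = 40, sum = 248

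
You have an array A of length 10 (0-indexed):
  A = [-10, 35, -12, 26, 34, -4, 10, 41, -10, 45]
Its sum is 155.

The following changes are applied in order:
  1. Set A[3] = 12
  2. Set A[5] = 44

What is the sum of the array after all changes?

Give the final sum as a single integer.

Initial sum: 155
Change 1: A[3] 26 -> 12, delta = -14, sum = 141
Change 2: A[5] -4 -> 44, delta = 48, sum = 189

Answer: 189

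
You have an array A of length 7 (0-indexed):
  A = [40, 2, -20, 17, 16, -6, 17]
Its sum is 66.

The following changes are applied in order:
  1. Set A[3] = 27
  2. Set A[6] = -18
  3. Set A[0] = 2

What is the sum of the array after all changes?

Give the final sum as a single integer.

Initial sum: 66
Change 1: A[3] 17 -> 27, delta = 10, sum = 76
Change 2: A[6] 17 -> -18, delta = -35, sum = 41
Change 3: A[0] 40 -> 2, delta = -38, sum = 3

Answer: 3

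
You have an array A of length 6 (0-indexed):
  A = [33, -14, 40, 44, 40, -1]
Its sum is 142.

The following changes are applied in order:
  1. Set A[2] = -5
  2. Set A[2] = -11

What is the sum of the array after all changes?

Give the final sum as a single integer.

Answer: 91

Derivation:
Initial sum: 142
Change 1: A[2] 40 -> -5, delta = -45, sum = 97
Change 2: A[2] -5 -> -11, delta = -6, sum = 91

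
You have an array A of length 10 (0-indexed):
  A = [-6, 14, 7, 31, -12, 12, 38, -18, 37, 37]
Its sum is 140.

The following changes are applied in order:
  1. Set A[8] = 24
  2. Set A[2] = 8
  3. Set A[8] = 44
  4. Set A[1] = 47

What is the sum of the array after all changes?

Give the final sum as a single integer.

Initial sum: 140
Change 1: A[8] 37 -> 24, delta = -13, sum = 127
Change 2: A[2] 7 -> 8, delta = 1, sum = 128
Change 3: A[8] 24 -> 44, delta = 20, sum = 148
Change 4: A[1] 14 -> 47, delta = 33, sum = 181

Answer: 181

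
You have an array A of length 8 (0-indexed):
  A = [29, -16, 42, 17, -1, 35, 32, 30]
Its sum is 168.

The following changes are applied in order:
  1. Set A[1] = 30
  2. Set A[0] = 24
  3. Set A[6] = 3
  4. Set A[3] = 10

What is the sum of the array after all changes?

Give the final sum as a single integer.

Initial sum: 168
Change 1: A[1] -16 -> 30, delta = 46, sum = 214
Change 2: A[0] 29 -> 24, delta = -5, sum = 209
Change 3: A[6] 32 -> 3, delta = -29, sum = 180
Change 4: A[3] 17 -> 10, delta = -7, sum = 173

Answer: 173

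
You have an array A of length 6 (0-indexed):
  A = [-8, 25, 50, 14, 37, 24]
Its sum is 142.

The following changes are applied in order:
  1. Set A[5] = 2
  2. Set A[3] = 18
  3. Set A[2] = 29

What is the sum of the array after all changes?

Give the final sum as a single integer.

Answer: 103

Derivation:
Initial sum: 142
Change 1: A[5] 24 -> 2, delta = -22, sum = 120
Change 2: A[3] 14 -> 18, delta = 4, sum = 124
Change 3: A[2] 50 -> 29, delta = -21, sum = 103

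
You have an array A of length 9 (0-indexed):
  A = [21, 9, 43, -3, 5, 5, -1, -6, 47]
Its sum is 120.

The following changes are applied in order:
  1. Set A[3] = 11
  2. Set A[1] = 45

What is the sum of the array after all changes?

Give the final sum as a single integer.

Answer: 170

Derivation:
Initial sum: 120
Change 1: A[3] -3 -> 11, delta = 14, sum = 134
Change 2: A[1] 9 -> 45, delta = 36, sum = 170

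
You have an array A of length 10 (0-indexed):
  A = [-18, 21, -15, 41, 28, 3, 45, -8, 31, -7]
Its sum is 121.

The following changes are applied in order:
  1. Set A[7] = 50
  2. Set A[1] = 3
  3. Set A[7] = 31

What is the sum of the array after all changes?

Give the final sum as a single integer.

Initial sum: 121
Change 1: A[7] -8 -> 50, delta = 58, sum = 179
Change 2: A[1] 21 -> 3, delta = -18, sum = 161
Change 3: A[7] 50 -> 31, delta = -19, sum = 142

Answer: 142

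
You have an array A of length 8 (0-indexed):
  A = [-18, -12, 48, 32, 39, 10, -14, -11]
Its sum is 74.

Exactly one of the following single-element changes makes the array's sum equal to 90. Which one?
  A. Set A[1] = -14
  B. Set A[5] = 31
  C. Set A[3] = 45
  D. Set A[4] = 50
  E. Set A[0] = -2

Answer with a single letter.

Option A: A[1] -12->-14, delta=-2, new_sum=74+(-2)=72
Option B: A[5] 10->31, delta=21, new_sum=74+(21)=95
Option C: A[3] 32->45, delta=13, new_sum=74+(13)=87
Option D: A[4] 39->50, delta=11, new_sum=74+(11)=85
Option E: A[0] -18->-2, delta=16, new_sum=74+(16)=90 <-- matches target

Answer: E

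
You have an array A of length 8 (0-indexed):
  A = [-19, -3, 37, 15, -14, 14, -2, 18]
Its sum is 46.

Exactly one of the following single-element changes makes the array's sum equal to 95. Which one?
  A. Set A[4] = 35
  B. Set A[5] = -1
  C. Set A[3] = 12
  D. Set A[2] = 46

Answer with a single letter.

Option A: A[4] -14->35, delta=49, new_sum=46+(49)=95 <-- matches target
Option B: A[5] 14->-1, delta=-15, new_sum=46+(-15)=31
Option C: A[3] 15->12, delta=-3, new_sum=46+(-3)=43
Option D: A[2] 37->46, delta=9, new_sum=46+(9)=55

Answer: A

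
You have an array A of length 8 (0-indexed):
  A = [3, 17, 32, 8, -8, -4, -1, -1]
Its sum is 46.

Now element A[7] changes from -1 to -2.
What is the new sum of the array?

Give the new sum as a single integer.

Old value at index 7: -1
New value at index 7: -2
Delta = -2 - -1 = -1
New sum = old_sum + delta = 46 + (-1) = 45

Answer: 45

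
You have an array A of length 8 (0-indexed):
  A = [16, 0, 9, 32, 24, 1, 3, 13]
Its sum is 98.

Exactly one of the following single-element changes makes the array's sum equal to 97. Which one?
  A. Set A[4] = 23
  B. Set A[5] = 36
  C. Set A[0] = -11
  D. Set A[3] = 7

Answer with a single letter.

Answer: A

Derivation:
Option A: A[4] 24->23, delta=-1, new_sum=98+(-1)=97 <-- matches target
Option B: A[5] 1->36, delta=35, new_sum=98+(35)=133
Option C: A[0] 16->-11, delta=-27, new_sum=98+(-27)=71
Option D: A[3] 32->7, delta=-25, new_sum=98+(-25)=73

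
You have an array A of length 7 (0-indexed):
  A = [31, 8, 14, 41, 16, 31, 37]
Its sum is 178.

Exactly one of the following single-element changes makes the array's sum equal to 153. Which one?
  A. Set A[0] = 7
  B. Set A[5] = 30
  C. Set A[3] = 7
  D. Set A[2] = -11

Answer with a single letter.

Option A: A[0] 31->7, delta=-24, new_sum=178+(-24)=154
Option B: A[5] 31->30, delta=-1, new_sum=178+(-1)=177
Option C: A[3] 41->7, delta=-34, new_sum=178+(-34)=144
Option D: A[2] 14->-11, delta=-25, new_sum=178+(-25)=153 <-- matches target

Answer: D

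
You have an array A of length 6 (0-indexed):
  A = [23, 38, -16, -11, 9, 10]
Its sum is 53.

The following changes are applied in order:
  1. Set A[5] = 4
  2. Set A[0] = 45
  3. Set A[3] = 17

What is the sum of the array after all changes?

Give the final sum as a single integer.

Answer: 97

Derivation:
Initial sum: 53
Change 1: A[5] 10 -> 4, delta = -6, sum = 47
Change 2: A[0] 23 -> 45, delta = 22, sum = 69
Change 3: A[3] -11 -> 17, delta = 28, sum = 97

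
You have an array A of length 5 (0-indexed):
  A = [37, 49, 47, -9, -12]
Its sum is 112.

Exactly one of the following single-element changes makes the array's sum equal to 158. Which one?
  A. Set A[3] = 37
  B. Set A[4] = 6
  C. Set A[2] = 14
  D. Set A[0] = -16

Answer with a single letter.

Answer: A

Derivation:
Option A: A[3] -9->37, delta=46, new_sum=112+(46)=158 <-- matches target
Option B: A[4] -12->6, delta=18, new_sum=112+(18)=130
Option C: A[2] 47->14, delta=-33, new_sum=112+(-33)=79
Option D: A[0] 37->-16, delta=-53, new_sum=112+(-53)=59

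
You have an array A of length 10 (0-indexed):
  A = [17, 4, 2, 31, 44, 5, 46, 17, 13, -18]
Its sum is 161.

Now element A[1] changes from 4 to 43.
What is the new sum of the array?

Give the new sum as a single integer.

Old value at index 1: 4
New value at index 1: 43
Delta = 43 - 4 = 39
New sum = old_sum + delta = 161 + (39) = 200

Answer: 200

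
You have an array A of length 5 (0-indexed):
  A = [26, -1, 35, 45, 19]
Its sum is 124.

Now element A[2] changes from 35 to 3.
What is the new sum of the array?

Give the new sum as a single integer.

Answer: 92

Derivation:
Old value at index 2: 35
New value at index 2: 3
Delta = 3 - 35 = -32
New sum = old_sum + delta = 124 + (-32) = 92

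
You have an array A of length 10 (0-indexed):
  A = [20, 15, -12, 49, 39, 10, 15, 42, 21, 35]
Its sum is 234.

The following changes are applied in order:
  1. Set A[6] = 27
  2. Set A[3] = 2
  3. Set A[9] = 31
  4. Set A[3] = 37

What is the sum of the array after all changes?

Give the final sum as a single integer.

Initial sum: 234
Change 1: A[6] 15 -> 27, delta = 12, sum = 246
Change 2: A[3] 49 -> 2, delta = -47, sum = 199
Change 3: A[9] 35 -> 31, delta = -4, sum = 195
Change 4: A[3] 2 -> 37, delta = 35, sum = 230

Answer: 230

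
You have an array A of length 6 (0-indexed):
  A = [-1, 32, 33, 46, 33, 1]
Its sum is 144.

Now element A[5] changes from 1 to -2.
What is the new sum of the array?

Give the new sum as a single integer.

Answer: 141

Derivation:
Old value at index 5: 1
New value at index 5: -2
Delta = -2 - 1 = -3
New sum = old_sum + delta = 144 + (-3) = 141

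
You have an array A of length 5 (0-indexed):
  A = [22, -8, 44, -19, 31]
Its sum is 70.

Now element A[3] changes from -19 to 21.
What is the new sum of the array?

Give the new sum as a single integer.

Answer: 110

Derivation:
Old value at index 3: -19
New value at index 3: 21
Delta = 21 - -19 = 40
New sum = old_sum + delta = 70 + (40) = 110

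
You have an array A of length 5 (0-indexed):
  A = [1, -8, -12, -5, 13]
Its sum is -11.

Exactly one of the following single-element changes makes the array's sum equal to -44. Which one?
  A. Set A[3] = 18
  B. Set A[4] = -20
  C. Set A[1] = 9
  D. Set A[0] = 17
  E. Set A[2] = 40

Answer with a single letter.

Answer: B

Derivation:
Option A: A[3] -5->18, delta=23, new_sum=-11+(23)=12
Option B: A[4] 13->-20, delta=-33, new_sum=-11+(-33)=-44 <-- matches target
Option C: A[1] -8->9, delta=17, new_sum=-11+(17)=6
Option D: A[0] 1->17, delta=16, new_sum=-11+(16)=5
Option E: A[2] -12->40, delta=52, new_sum=-11+(52)=41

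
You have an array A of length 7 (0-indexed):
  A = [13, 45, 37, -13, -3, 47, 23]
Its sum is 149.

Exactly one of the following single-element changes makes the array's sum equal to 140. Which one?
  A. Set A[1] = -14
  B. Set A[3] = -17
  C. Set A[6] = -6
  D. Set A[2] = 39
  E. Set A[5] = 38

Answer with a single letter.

Option A: A[1] 45->-14, delta=-59, new_sum=149+(-59)=90
Option B: A[3] -13->-17, delta=-4, new_sum=149+(-4)=145
Option C: A[6] 23->-6, delta=-29, new_sum=149+(-29)=120
Option D: A[2] 37->39, delta=2, new_sum=149+(2)=151
Option E: A[5] 47->38, delta=-9, new_sum=149+(-9)=140 <-- matches target

Answer: E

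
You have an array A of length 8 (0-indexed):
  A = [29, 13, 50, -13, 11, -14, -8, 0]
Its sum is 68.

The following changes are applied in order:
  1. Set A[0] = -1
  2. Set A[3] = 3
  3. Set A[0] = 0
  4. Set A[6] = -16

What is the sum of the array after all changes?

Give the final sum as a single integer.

Initial sum: 68
Change 1: A[0] 29 -> -1, delta = -30, sum = 38
Change 2: A[3] -13 -> 3, delta = 16, sum = 54
Change 3: A[0] -1 -> 0, delta = 1, sum = 55
Change 4: A[6] -8 -> -16, delta = -8, sum = 47

Answer: 47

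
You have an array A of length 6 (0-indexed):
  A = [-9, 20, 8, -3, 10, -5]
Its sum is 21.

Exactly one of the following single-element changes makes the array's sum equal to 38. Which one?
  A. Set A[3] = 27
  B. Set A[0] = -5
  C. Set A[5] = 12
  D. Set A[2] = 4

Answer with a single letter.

Answer: C

Derivation:
Option A: A[3] -3->27, delta=30, new_sum=21+(30)=51
Option B: A[0] -9->-5, delta=4, new_sum=21+(4)=25
Option C: A[5] -5->12, delta=17, new_sum=21+(17)=38 <-- matches target
Option D: A[2] 8->4, delta=-4, new_sum=21+(-4)=17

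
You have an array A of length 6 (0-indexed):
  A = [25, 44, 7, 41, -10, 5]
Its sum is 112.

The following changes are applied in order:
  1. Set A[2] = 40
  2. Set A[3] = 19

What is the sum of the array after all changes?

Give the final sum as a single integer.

Answer: 123

Derivation:
Initial sum: 112
Change 1: A[2] 7 -> 40, delta = 33, sum = 145
Change 2: A[3] 41 -> 19, delta = -22, sum = 123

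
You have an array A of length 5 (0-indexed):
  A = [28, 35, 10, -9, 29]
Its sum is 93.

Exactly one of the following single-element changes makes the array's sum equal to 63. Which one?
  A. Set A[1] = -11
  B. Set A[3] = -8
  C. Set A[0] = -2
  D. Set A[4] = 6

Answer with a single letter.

Option A: A[1] 35->-11, delta=-46, new_sum=93+(-46)=47
Option B: A[3] -9->-8, delta=1, new_sum=93+(1)=94
Option C: A[0] 28->-2, delta=-30, new_sum=93+(-30)=63 <-- matches target
Option D: A[4] 29->6, delta=-23, new_sum=93+(-23)=70

Answer: C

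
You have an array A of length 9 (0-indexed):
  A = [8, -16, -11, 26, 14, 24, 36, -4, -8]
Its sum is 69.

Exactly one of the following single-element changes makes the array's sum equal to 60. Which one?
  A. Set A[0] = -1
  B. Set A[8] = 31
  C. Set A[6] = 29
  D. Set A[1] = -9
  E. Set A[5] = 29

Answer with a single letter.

Answer: A

Derivation:
Option A: A[0] 8->-1, delta=-9, new_sum=69+(-9)=60 <-- matches target
Option B: A[8] -8->31, delta=39, new_sum=69+(39)=108
Option C: A[6] 36->29, delta=-7, new_sum=69+(-7)=62
Option D: A[1] -16->-9, delta=7, new_sum=69+(7)=76
Option E: A[5] 24->29, delta=5, new_sum=69+(5)=74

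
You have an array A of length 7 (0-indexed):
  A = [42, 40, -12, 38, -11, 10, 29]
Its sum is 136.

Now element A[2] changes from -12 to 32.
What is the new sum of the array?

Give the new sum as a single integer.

Old value at index 2: -12
New value at index 2: 32
Delta = 32 - -12 = 44
New sum = old_sum + delta = 136 + (44) = 180

Answer: 180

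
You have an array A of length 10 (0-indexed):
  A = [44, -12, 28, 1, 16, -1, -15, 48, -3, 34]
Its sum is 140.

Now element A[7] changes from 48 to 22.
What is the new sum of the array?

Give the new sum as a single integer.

Old value at index 7: 48
New value at index 7: 22
Delta = 22 - 48 = -26
New sum = old_sum + delta = 140 + (-26) = 114

Answer: 114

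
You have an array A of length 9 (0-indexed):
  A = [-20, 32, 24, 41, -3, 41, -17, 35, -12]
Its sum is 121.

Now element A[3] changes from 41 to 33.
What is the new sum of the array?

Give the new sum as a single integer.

Old value at index 3: 41
New value at index 3: 33
Delta = 33 - 41 = -8
New sum = old_sum + delta = 121 + (-8) = 113

Answer: 113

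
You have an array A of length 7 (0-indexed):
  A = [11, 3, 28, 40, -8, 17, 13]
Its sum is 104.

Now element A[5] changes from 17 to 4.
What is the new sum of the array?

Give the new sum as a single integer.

Answer: 91

Derivation:
Old value at index 5: 17
New value at index 5: 4
Delta = 4 - 17 = -13
New sum = old_sum + delta = 104 + (-13) = 91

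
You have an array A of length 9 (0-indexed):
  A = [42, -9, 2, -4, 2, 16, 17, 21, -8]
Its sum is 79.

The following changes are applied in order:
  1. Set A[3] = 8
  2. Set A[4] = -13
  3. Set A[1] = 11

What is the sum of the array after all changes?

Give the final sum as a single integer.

Initial sum: 79
Change 1: A[3] -4 -> 8, delta = 12, sum = 91
Change 2: A[4] 2 -> -13, delta = -15, sum = 76
Change 3: A[1] -9 -> 11, delta = 20, sum = 96

Answer: 96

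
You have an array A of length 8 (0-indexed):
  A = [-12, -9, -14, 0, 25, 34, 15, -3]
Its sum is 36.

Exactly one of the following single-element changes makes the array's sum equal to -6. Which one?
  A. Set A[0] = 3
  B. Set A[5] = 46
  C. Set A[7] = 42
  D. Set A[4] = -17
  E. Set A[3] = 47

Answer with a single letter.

Answer: D

Derivation:
Option A: A[0] -12->3, delta=15, new_sum=36+(15)=51
Option B: A[5] 34->46, delta=12, new_sum=36+(12)=48
Option C: A[7] -3->42, delta=45, new_sum=36+(45)=81
Option D: A[4] 25->-17, delta=-42, new_sum=36+(-42)=-6 <-- matches target
Option E: A[3] 0->47, delta=47, new_sum=36+(47)=83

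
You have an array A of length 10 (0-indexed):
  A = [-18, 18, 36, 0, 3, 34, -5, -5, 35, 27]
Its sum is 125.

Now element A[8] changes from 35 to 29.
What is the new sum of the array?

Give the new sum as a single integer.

Answer: 119

Derivation:
Old value at index 8: 35
New value at index 8: 29
Delta = 29 - 35 = -6
New sum = old_sum + delta = 125 + (-6) = 119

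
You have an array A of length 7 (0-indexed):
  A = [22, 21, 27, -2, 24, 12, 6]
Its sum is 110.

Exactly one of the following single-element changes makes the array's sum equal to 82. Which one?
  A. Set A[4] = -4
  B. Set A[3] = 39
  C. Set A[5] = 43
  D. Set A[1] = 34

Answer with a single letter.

Option A: A[4] 24->-4, delta=-28, new_sum=110+(-28)=82 <-- matches target
Option B: A[3] -2->39, delta=41, new_sum=110+(41)=151
Option C: A[5] 12->43, delta=31, new_sum=110+(31)=141
Option D: A[1] 21->34, delta=13, new_sum=110+(13)=123

Answer: A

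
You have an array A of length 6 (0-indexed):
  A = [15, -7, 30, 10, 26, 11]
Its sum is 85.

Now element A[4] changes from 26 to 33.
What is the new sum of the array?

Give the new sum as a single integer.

Old value at index 4: 26
New value at index 4: 33
Delta = 33 - 26 = 7
New sum = old_sum + delta = 85 + (7) = 92

Answer: 92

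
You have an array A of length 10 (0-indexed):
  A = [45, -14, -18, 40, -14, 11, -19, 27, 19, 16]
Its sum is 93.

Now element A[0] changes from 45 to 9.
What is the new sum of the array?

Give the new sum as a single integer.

Answer: 57

Derivation:
Old value at index 0: 45
New value at index 0: 9
Delta = 9 - 45 = -36
New sum = old_sum + delta = 93 + (-36) = 57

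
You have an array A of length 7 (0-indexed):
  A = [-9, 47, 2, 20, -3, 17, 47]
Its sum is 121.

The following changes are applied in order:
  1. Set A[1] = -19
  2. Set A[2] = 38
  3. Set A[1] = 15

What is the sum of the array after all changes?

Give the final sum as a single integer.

Initial sum: 121
Change 1: A[1] 47 -> -19, delta = -66, sum = 55
Change 2: A[2] 2 -> 38, delta = 36, sum = 91
Change 3: A[1] -19 -> 15, delta = 34, sum = 125

Answer: 125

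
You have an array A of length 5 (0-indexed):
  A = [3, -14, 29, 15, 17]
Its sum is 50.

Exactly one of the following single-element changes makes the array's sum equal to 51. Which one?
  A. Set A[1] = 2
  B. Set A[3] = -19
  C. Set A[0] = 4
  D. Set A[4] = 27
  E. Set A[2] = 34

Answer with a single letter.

Option A: A[1] -14->2, delta=16, new_sum=50+(16)=66
Option B: A[3] 15->-19, delta=-34, new_sum=50+(-34)=16
Option C: A[0] 3->4, delta=1, new_sum=50+(1)=51 <-- matches target
Option D: A[4] 17->27, delta=10, new_sum=50+(10)=60
Option E: A[2] 29->34, delta=5, new_sum=50+(5)=55

Answer: C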